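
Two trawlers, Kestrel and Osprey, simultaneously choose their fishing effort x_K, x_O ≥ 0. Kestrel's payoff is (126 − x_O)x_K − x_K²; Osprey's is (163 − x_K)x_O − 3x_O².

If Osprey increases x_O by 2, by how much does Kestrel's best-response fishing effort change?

Expanding Kestrel's payoff: 126x_K − x_Ox_K − x_K².
∂π/∂x_K = 126 − x_O − 2x_K = 0, so x_K = 63 − 0.5x_O.
The reaction-function slope is −0.5, so a 2-unit rise in x_O moves x_K by −0.5 × 2 = −1. Kestrel's best response falls — the actions are strategic substitutes.

-1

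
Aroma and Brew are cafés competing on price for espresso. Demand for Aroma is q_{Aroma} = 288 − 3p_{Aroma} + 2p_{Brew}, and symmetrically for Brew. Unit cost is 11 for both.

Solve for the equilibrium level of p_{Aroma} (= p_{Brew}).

Aroma's profit: π = (p_{Aroma} − 11)(288 − 3p_{Aroma} + 2p_{Brew}).
∂π/∂p_{Aroma} = 321 − 6p_{Aroma} + 2p_{Brew} = 0 ⇒ p_{Aroma} = 53.5 + (1/3)p_{Brew}.
By symmetry p_{Brew} = p_{Aroma}; substituting into the reaction function, (2/3)p_{Aroma} = 53.5 and p_{Aroma} = 80.25.

80.25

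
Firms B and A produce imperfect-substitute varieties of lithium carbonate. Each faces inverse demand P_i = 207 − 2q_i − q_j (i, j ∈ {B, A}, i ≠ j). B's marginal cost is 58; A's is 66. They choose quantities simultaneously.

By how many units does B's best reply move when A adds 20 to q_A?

Firm B's profit: π = q_B(207 − 2q_B − q_A) − 58q_B.
∂π/∂q_B = 149 − 4q_B − q_A = 0 ⇒ q_B = 37.25 − 0.25q_A.
The reaction-function slope is −0.25, so a 20-unit rise in q_A moves q_B by −0.25 × 20 = −5. B's best response falls — the actions are strategic substitutes.

-5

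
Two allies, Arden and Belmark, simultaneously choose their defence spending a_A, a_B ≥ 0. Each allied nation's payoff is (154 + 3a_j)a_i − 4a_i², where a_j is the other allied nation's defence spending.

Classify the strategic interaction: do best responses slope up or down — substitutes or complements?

Arden's payoff is (154 + 3a_B)a_A − 4a_A².
∂π/∂a_A = 154 + 3a_B − 8a_A = 0, so a_A = 19.25 + 0.375a_B.
The best-response slope da_A/da_B = 0.375 > 0: the reaction function is upward-sloping, so the choices are strategic complements.

strategic complements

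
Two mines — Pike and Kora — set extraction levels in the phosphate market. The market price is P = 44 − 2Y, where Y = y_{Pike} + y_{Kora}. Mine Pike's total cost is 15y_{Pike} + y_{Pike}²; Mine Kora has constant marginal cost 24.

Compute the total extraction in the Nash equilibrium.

Mine Pike's profit: π = y_{Pike}(44 − 2(y_{Pike} + y_{Kora})) − 15y_{Pike} − y_{Pike}².
∂π/∂y_{Pike} = 29 − 6y_{Pike} − 2y_{Kora} = 0, so y_{Pike} = 29/6 − (1/3)y_{Kora}.
For Kora: ∂π/∂y_{Kora} = 20 − 4y_{Kora} − 2y_{Pike} = 0 ⇒ y_{Kora} = 5 − 0.5y_{Pike}.
Substituting the second reaction function into the first: y_{Pike} = 29/6 − (1/3)(5 − 0.5y_{Pike}), which gives (5/6)y_{Pike} = 19/6 ⇒ y_{Pike} = 3.8.
Then y_{Kora} = 5 − 0.5·3.8 = 3.1.
Total extraction: 3.8 + 3.1 = 6.9.

6.9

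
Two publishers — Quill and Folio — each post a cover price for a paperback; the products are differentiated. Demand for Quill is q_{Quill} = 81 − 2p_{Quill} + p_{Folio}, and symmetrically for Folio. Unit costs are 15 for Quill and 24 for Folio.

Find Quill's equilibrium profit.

Quill's profit: π = (p_{Quill} − 15)(81 − 2p_{Quill} + p_{Folio}).
∂π/∂p_{Quill} = 111 − 4p_{Quill} + p_{Folio} = 0 ⇒ p_{Quill} = 27.75 + 0.25p_{Folio}.
Similarly p_{Folio} = 32.25 + 0.25p_{Quill}.
Solving the two reaction functions simultaneously: (1 − (0.25)(0.25))p_{Quill} = 27.75 + 0.25·32.25, so 0.9375p_{Quill} = 35.8125 and p_{Quill} = 38.2.
Then p_{Folio} = 32.25 + 0.25·38.2 = 41.8.
q_{Quill} = 81 − 2·38.2 + 41.8 = 46.4.
Profit = (38.2 − 15)·46.4 = 1076.48.

1076.48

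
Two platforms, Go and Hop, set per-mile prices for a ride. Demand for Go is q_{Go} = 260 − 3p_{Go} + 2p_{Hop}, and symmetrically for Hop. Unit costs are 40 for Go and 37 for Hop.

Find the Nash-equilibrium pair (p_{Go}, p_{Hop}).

Go's profit: π = (p_{Go} − 40)(260 − 3p_{Go} + 2p_{Hop}).
∂π/∂p_{Go} = 380 − 6p_{Go} + 2p_{Hop} = 0 ⇒ p_{Go} = 190/3 + (1/3)p_{Hop}.
Similarly p_{Hop} = 371/6 + (1/3)p_{Go}.
Substituting the second reaction function into the first: p_{Go} = 190/3 + (1/3)(371/6 + (1/3)p_{Go}), which gives (8/9)p_{Go} = 1511/18 ⇒ p_{Go} = 94.4375.
Then p_{Hop} = 371/6 + (1/3)·94.4375 = 93.3125.

94.4375, 93.3125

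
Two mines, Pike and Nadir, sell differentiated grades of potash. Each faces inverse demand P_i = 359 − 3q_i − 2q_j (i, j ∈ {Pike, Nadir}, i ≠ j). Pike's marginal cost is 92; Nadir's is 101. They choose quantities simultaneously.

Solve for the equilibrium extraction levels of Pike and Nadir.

33.9375, 31.6875

Mine Pike's profit: π = q_{Pike}(359 − 3q_{Pike} − 2q_{Nadir}) − 92q_{Pike}.
∂π/∂q_{Pike} = 267 − 6q_{Pike} − 2q_{Nadir} = 0 ⇒ q_{Pike} = 44.5 − (1/3)q_{Nadir}.
Similarly q_{Nadir} = 43 − (1/3)q_{Pike}.
Substituting the second reaction function into the first: q_{Pike} = 44.5 − (1/3)(43 − (1/3)q_{Pike}), which gives (8/9)q_{Pike} = 181/6 ⇒ q_{Pike} = 33.9375.
Then q_{Nadir} = 43 − (1/3)·33.9375 = 31.6875.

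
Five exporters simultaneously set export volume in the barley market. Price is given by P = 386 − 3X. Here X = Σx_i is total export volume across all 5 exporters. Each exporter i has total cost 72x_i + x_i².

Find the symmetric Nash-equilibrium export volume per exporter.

15.7

A representative exporter's profit is π_i = x_i(386 − 3X) − 72x_i − x_i², with X = x_i + Σ_{j≠i} x_j.
First-order condition: 314 − 8x_i − 3Σ_{j≠i} x_j = 0.
Imposing symmetry (x_j = x for all j) turns Σ_{j≠i} x_j into 4x, so 314 = 20x and x = 15.7.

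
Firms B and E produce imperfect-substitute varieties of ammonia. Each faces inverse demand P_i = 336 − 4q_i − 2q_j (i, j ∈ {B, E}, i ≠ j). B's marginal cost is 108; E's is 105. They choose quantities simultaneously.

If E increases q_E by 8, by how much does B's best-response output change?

-2

Firm B's profit: π = q_B(336 − 4q_B − 2q_E) − 108q_B.
∂π/∂q_B = 228 − 8q_B − 2q_E = 0 ⇒ q_B = 28.5 − 0.25q_E.
The reaction-function slope is −0.25, so an 8-unit rise in q_E moves q_B by −0.25 × 8 = −2. B's best response falls — the actions are strategic substitutes.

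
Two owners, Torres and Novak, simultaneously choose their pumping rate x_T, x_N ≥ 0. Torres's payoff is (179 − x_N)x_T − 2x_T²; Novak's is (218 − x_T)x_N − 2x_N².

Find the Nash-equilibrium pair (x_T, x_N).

Expanding Torres's payoff: 179x_T − x_Nx_T − 2x_T².
∂π/∂x_T = 179 − x_N − 4x_T = 0, so x_T = 44.75 − 0.25x_N.
Likewise for Novak: x_N = 54.5 − 0.25x_T.
Plugging x_N into Torres's best response: x_T = 44.75 − 0.25(54.5 − 0.25x_T) ⇒ 0.9375x_T = 31.125, so x_T = 33.2.
Then x_N = 54.5 − 0.25·33.2 = 46.2.

33.2, 46.2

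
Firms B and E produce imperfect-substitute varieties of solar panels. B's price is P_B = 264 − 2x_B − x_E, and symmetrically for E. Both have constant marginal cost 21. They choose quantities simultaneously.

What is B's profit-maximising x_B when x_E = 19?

Firm B's profit: π = x_B(264 − 2x_B − x_E) − 21x_B.
∂π/∂x_B = 243 − 4x_B − x_E = 0 ⇒ x_B = 60.75 − 0.25x_E.
At x_E = 19: x_B = 60.75 − 0.25·19 = 56.

56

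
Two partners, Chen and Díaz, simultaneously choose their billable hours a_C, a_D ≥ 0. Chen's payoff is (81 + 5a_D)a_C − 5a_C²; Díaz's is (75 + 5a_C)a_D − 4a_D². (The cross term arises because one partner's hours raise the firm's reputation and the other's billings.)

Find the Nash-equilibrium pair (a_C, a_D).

18.6, 21

Expanding Chen's payoff: 81a_C + 5a_Da_C − 5a_C².
∂π/∂a_C = 81 + 5a_D − 10a_C = 0, so a_C = 8.1 + 0.5a_D.
Likewise for Díaz: a_D = 9.375 + 0.625a_C.
Substituting the second reaction function into the first: a_C = 8.1 + 0.5(9.375 + 0.625a_C), which gives 0.6875a_C = 12.7875 ⇒ a_C = 18.6.
Then a_D = 9.375 + 0.625·18.6 = 21.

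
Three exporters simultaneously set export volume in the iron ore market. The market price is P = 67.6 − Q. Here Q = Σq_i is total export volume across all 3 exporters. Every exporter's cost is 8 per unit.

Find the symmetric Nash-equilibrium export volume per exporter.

A representative exporter's profit is π_i = q_i(67.6 − Q) − 8q_i, with Q = q_i + Σ_{j≠i} q_j.
First-order condition: 59.6 − 2q_i − Σ_{j≠i} q_j = 0.
In a symmetric equilibrium every exporter chooses the same q, so Σ_{j≠i} q_j = 2q. The condition becomes 59.6 − 4q = 0, giving q = 59.6/4 = 14.9.

14.9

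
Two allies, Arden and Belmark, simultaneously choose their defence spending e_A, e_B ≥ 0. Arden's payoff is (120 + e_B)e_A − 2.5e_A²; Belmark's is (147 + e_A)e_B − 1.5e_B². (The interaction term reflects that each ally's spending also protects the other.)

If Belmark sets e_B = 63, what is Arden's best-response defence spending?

Expanding Arden's payoff: 120e_A + e_Be_A − 2.5e_A².
∂π/∂e_A = 120 + e_B − 5e_A = 0, so e_A = 24 + 0.2e_B.
At e_B = 63: e_A = 24 + 0.2·63 = 36.6.

36.6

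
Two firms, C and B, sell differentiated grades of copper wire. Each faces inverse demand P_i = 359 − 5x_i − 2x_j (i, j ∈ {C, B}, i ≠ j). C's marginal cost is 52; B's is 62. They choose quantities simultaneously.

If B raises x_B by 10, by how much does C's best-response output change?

Firm C's profit: π = x_C(359 − 5x_C − 2x_B) − 52x_C.
∂π/∂x_C = 307 − 10x_C − 2x_B = 0 ⇒ x_C = 30.7 − 0.2x_B.
The reaction-function slope is −0.2, so a 10-unit rise in x_B moves x_C by −0.2 × 10 = −2. C's best response falls — the actions are strategic substitutes.

-2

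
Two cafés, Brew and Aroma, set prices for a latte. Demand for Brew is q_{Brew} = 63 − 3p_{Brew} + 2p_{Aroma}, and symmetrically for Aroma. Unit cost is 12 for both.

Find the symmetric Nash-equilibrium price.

Brew's profit: π = (p_{Brew} − 12)(63 − 3p_{Brew} + 2p_{Aroma}).
∂π/∂p_{Brew} = 99 − 6p_{Brew} + 2p_{Aroma} = 0 ⇒ p_{Brew} = 16.5 + (1/3)p_{Aroma}.
The game is symmetric, so in equilibrium p_{Aroma} = p_{Brew}: the reaction function gives (2/3)p_{Brew} = 16.5, hence p_{Brew} = 24.75.

24.75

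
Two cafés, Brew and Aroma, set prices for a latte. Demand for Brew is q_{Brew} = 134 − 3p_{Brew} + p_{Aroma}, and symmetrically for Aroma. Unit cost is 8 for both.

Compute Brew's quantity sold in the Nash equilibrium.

Brew's profit: π = (p_{Brew} − 8)(134 − 3p_{Brew} + p_{Aroma}).
∂π/∂p_{Brew} = 158 − 6p_{Brew} + p_{Aroma} = 0 ⇒ p_{Brew} = 79/3 + (1/6)p_{Aroma}.
Setting p_{Brew} = p_{Aroma} in the reaction function: p_{Brew} = 79/3 + (1/6)p_{Brew}, so p_{Brew} = (79/3) / (5/6) = 31.6.
q_{Brew} = 134 − 3·31.6 + 31.6 = 70.8.

70.8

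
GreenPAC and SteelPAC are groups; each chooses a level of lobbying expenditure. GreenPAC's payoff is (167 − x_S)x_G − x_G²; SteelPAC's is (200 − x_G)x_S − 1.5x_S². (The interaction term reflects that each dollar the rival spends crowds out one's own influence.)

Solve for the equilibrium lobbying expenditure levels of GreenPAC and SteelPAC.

60.2, 46.6

Expanding GreenPAC's payoff: 167x_G − x_Sx_G − x_G².
∂π/∂x_G = 167 − x_S − 2x_G = 0, so x_G = 83.5 − 0.5x_S.
Likewise for SteelPAC: x_S = 200/3 − (1/3)x_G.
Plugging x_S into GreenPAC's best response: x_G = 83.5 − 0.5(200/3 − (1/3)x_G) ⇒ (5/6)x_G = 301/6, so x_G = 60.2.
Then x_S = 200/3 − (1/3)·60.2 = 46.6.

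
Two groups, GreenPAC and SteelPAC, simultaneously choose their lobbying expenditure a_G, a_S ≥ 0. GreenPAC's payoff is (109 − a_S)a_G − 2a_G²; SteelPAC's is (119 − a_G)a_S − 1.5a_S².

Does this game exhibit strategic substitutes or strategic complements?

Expanding GreenPAC's payoff: 109a_G − a_Sa_G − 2a_G².
∂π/∂a_G = 109 − a_S − 4a_G = 0, so a_G = 27.25 − 0.25a_S.
The best-response slope da_G/da_S = −0.25 < 0: the reaction function is downward-sloping, so the choices are strategic substitutes.

strategic substitutes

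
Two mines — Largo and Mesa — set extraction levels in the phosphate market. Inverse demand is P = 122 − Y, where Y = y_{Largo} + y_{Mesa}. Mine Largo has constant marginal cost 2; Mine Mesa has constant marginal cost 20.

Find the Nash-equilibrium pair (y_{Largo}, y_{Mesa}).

Mine Largo's profit: π = y_{Largo}(122 − (y_{Largo} + y_{Mesa})) − 2y_{Largo}.
∂π/∂y_{Largo} = 120 − 2y_{Largo} − y_{Mesa} = 0, so y_{Largo} = 60 − 0.5y_{Mesa}.
By the same steps for Mesa: y_{Mesa} = 51 − 0.5y_{Largo}.
Plugging y_{Mesa} into Largo's best response: y_{Largo} = 60 − 0.5(51 − 0.5y_{Largo}) ⇒ 0.75y_{Largo} = 34.5, so y_{Largo} = 46.
Then y_{Mesa} = 51 − 0.5·46 = 28.

46, 28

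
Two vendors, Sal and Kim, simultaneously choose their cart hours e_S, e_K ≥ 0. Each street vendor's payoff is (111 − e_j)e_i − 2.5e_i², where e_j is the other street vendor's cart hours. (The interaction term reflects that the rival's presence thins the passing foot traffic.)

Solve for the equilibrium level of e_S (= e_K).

Sal's payoff is (111 − e_K)e_S − 2.5e_S².
∂π/∂e_S = 111 − e_K − 5e_S = 0, so e_S = 22.2 − 0.2e_K.
The game is symmetric, so in equilibrium e_K = e_S: the reaction function gives 1.2e_S = 22.2, hence e_S = 18.5.

18.5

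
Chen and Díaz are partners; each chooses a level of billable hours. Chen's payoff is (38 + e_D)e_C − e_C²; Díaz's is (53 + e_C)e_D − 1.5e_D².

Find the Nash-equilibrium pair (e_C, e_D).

Expanding Chen's payoff: 38e_C + e_De_C − e_C².
∂π/∂e_C = 38 + e_D − 2e_C = 0, so e_C = 19 + 0.5e_D.
Likewise for Díaz: e_D = 53/3 + (1/3)e_C.
Plugging e_D into Chen's best response: e_C = 19 + 0.5(53/3 + (1/3)e_C) ⇒ (5/6)e_C = 167/6, so e_C = 33.4.
Then e_D = 53/3 + (1/3)·33.4 = 28.8.

33.4, 28.8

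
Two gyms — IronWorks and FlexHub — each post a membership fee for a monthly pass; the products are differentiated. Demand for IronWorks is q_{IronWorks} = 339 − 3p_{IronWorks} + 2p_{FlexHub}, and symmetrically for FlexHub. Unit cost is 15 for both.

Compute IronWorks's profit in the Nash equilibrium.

IronWorks's profit: π = (p_{IronWorks} − 15)(339 − 3p_{IronWorks} + 2p_{FlexHub}).
∂π/∂p_{IronWorks} = 384 − 6p_{IronWorks} + 2p_{FlexHub} = 0 ⇒ p_{IronWorks} = 64 + (1/3)p_{FlexHub}.
Setting p_{IronWorks} = p_{FlexHub} in the reaction function: p_{IronWorks} = 64 + (1/3)p_{IronWorks}, so p_{IronWorks} = 64 / (2/3) = 96.
q_{IronWorks} = 339 − 3·96 + 2·96 = 243.
Profit = (96 − 15)·243 = 19683.

19683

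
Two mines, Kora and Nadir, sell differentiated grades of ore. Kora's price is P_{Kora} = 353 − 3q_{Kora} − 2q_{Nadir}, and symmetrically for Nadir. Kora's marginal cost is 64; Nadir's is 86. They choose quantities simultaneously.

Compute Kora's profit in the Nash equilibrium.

Mine Kora's profit: π = q_{Kora}(353 − 3q_{Kora} − 2q_{Nadir}) − 64q_{Kora}.
∂π/∂q_{Kora} = 289 − 6q_{Kora} − 2q_{Nadir} = 0 ⇒ q_{Kora} = 289/6 − (1/3)q_{Nadir}.
Similarly q_{Nadir} = 44.5 − (1/3)q_{Kora}.
Substituting the second reaction function into the first: q_{Kora} = 289/6 − (1/3)(44.5 − (1/3)q_{Kora}), which gives (8/9)q_{Kora} = 100/3 ⇒ q_{Kora} = 37.5.
Then q_{Nadir} = 44.5 − (1/3)·37.5 = 32.
P_{Kora} = 353 − 3·37.5 − 2·32 = 176.5.
Profit = (176.5 − 64)·37.5 = 4218.75.

4218.75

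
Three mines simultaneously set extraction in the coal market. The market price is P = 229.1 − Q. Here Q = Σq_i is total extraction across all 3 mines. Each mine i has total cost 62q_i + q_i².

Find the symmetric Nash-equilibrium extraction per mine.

A representative mine's profit is π_i = q_i(229.1 − Q) − 62q_i − q_i², with Q = q_i + Σ_{j≠i} q_j.
First-order condition: 167.1 − 4q_i − Σ_{j≠i} q_j = 0.
In a symmetric equilibrium every mine chooses the same q, so Σ_{j≠i} q_j = 2q. The condition becomes 167.1 − 6q = 0, giving q = 167.1/6 = 27.85.

27.85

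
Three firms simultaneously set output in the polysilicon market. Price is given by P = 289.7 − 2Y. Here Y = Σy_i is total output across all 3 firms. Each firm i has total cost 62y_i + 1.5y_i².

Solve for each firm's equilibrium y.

A representative firm's profit is π_i = y_i(289.7 − 2Y) − 62y_i − 1.5y_i², with Y = y_i + Σ_{j≠i} y_j.
First-order condition: 227.7 − 7y_i − 2Σ_{j≠i} y_j = 0.
With identical firms, set every y_j = y: then 227.7 − 7y − 4y = 0, i.e. y = 227.7/11 = 20.7.

20.7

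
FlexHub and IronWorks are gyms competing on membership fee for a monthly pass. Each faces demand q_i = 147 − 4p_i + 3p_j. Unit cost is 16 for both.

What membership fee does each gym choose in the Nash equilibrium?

42.2

FlexHub's profit: π = (p_{FlexHub} − 16)(147 − 4p_{FlexHub} + 3p_{IronWorks}).
∂π/∂p_{FlexHub} = 211 − 8p_{FlexHub} + 3p_{IronWorks} = 0 ⇒ p_{FlexHub} = 26.375 + 0.375p_{IronWorks}.
By symmetry p_{IronWorks} = p_{FlexHub}; substituting into the reaction function, 0.625p_{FlexHub} = 26.375 and p_{FlexHub} = 42.2.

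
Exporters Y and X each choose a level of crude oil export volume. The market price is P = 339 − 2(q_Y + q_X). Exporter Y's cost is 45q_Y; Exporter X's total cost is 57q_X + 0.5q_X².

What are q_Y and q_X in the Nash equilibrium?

Exporter Y's profit: π = q_Y(339 − 2(q_Y + q_X)) − 45q_Y.
∂π/∂q_Y = 294 − 4q_Y − 2q_X = 0, so q_Y = 73.5 − 0.5q_X.
For X: ∂π/∂q_X = 282 − 5q_X − 2q_Y = 0 ⇒ q_X = 56.4 − 0.4q_Y.
Solving the two reaction functions simultaneously: (1 − (−0.5)(−0.4))q_Y = 73.5 − 0.5·56.4, so 0.8q_Y = 45.3 and q_Y = 56.625.
Then q_X = 56.4 − 0.4·56.625 = 33.75.

56.625, 33.75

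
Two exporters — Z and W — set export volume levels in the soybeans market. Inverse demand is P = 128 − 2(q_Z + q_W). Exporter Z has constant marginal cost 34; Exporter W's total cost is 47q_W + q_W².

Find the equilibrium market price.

74.2

Exporter Z's profit: π = q_Z(128 − 2(q_Z + q_W)) − 34q_Z.
∂π/∂q_Z = 94 − 4q_Z − 2q_W = 0, so q_Z = 23.5 − 0.5q_W.
For W: ∂π/∂q_W = 81 − 6q_W − 2q_Z = 0 ⇒ q_W = 13.5 − (1/3)q_Z.
Solving the two reaction functions simultaneously: (1 − (−0.5)(−1/3))q_Z = 23.5 − 0.5·13.5, so (5/6)q_Z = 16.75 and q_Z = 20.1.
Then q_W = 13.5 − (1/3)·20.1 = 6.8.
Equilibrium price: P = 128 − 2·26.9 = 74.2.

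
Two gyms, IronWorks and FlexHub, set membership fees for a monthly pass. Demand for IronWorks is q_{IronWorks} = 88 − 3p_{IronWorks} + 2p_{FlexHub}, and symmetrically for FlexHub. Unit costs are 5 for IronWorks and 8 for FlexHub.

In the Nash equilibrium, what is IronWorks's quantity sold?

63.9375

IronWorks's profit: π = (p_{IronWorks} − 5)(88 − 3p_{IronWorks} + 2p_{FlexHub}).
∂π/∂p_{IronWorks} = 103 − 6p_{IronWorks} + 2p_{FlexHub} = 0 ⇒ p_{IronWorks} = 103/6 + (1/3)p_{FlexHub}.
Similarly p_{FlexHub} = 56/3 + (1/3)p_{IronWorks}.
Plugging p_{FlexHub} into IronWorks's best response: p_{IronWorks} = 103/6 + (1/3)(56/3 + (1/3)p_{IronWorks}) ⇒ (8/9)p_{IronWorks} = 421/18, so p_{IronWorks} = 26.3125.
Then p_{FlexHub} = 56/3 + (1/3)·26.3125 = 27.4375.
q_{IronWorks} = 88 − 3·26.3125 + 2·27.4375 = 63.9375.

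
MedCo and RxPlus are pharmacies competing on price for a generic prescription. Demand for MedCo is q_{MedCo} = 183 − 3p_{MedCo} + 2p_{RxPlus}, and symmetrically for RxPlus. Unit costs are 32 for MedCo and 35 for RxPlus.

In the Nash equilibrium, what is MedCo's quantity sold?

114.9375

MedCo's profit: π = (p_{MedCo} − 32)(183 − 3p_{MedCo} + 2p_{RxPlus}).
∂π/∂p_{MedCo} = 279 − 6p_{MedCo} + 2p_{RxPlus} = 0 ⇒ p_{MedCo} = 46.5 + (1/3)p_{RxPlus}.
Similarly p_{RxPlus} = 48 + (1/3)p_{MedCo}.
Substituting the second reaction function into the first: p_{MedCo} = 46.5 + (1/3)(48 + (1/3)p_{MedCo}), which gives (8/9)p_{MedCo} = 62.5 ⇒ p_{MedCo} = 70.3125.
Then p_{RxPlus} = 48 + (1/3)·70.3125 = 71.4375.
q_{MedCo} = 183 − 3·70.3125 + 2·71.4375 = 114.9375.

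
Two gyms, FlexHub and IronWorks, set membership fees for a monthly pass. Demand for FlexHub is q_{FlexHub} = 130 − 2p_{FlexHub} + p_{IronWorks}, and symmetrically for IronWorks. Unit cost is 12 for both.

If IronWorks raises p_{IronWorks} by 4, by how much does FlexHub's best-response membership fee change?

FlexHub's profit: π = (p_{FlexHub} − 12)(130 − 2p_{FlexHub} + p_{IronWorks}).
∂π/∂p_{FlexHub} = 154 − 4p_{FlexHub} + p_{IronWorks} = 0 ⇒ p_{FlexHub} = 38.5 + 0.25p_{IronWorks}.
The reaction-function slope is 0.25, so a 4-unit rise in p_{IronWorks} moves p_{FlexHub} by 0.25 × 4 = 1. FlexHub's best response rises — the actions are strategic complements.

1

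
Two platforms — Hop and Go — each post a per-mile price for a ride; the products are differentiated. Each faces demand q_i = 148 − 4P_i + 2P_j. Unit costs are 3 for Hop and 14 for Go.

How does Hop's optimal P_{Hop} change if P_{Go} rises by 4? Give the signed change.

Hop's profit: π = (P_{Hop} − 3)(148 − 4P_{Hop} + 2P_{Go}).
∂π/∂P_{Hop} = 160 − 8P_{Hop} + 2P_{Go} = 0 ⇒ P_{Hop} = 20 + 0.25P_{Go}.
The reaction-function slope is 0.25, so a 4-unit rise in P_{Go} moves P_{Hop} by 0.25 × 4 = 1. Hop's best response rises — the actions are strategic complements.

1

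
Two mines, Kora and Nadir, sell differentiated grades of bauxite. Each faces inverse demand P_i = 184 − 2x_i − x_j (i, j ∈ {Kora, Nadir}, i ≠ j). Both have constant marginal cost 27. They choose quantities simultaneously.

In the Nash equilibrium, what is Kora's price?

Mine Kora's profit: π = x_{Kora}(184 − 2x_{Kora} − x_{Nadir}) − 27x_{Kora}.
∂π/∂x_{Kora} = 157 − 4x_{Kora} − x_{Nadir} = 0 ⇒ x_{Kora} = 39.25 − 0.25x_{Nadir}.
By symmetry x_{Nadir} = x_{Kora}; substituting into the reaction function, 1.25x_{Kora} = 39.25 and x_{Kora} = 31.4.
P_{Kora} = 184 − 2·31.4 − 31.4 = 89.8.

89.8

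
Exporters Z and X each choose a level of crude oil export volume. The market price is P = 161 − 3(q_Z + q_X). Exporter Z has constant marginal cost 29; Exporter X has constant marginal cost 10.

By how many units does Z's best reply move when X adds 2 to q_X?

Exporter Z's profit: π = q_Z(161 − 3(q_Z + q_X)) − 29q_Z.
∂π/∂q_Z = 132 − 6q_Z − 3q_X = 0, so q_Z = 22 − 0.5q_X.
The reaction-function slope is −0.5, so a 2-unit rise in q_X moves q_Z by −0.5 × 2 = −1. Z's best response falls — the actions are strategic substitutes.

-1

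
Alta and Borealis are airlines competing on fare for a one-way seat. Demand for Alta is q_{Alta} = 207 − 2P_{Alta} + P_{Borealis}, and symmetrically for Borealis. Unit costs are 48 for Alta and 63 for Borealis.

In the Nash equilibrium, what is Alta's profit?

6050

Alta's profit: π = (P_{Alta} − 48)(207 − 2P_{Alta} + P_{Borealis}).
∂π/∂P_{Alta} = 303 − 4P_{Alta} + P_{Borealis} = 0 ⇒ P_{Alta} = 75.75 + 0.25P_{Borealis}.
Similarly P_{Borealis} = 83.25 + 0.25P_{Alta}.
Substituting the second reaction function into the first: P_{Alta} = 75.75 + 0.25(83.25 + 0.25P_{Alta}), which gives 0.9375P_{Alta} = 96.5625 ⇒ P_{Alta} = 103.
Then P_{Borealis} = 83.25 + 0.25·103 = 109.
q_{Alta} = 207 − 2·103 + 109 = 110.
Profit = (103 − 48)·110 = 6050.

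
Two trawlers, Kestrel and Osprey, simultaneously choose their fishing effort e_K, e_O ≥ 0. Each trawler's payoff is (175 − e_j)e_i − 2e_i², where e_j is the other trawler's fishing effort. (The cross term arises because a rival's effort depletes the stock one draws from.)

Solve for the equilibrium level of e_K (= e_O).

35

Kestrel's payoff is (175 − e_O)e_K − 2e_K².
∂π/∂e_K = 175 − e_O − 4e_K = 0, so e_K = 43.75 − 0.25e_O.
By symmetry e_O = e_K; substituting into the reaction function, 1.25e_K = 43.75 and e_K = 35.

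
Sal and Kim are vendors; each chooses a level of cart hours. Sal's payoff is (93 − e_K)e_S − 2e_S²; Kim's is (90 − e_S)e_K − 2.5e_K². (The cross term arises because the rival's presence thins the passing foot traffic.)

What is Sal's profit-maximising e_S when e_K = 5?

22

Expanding Sal's payoff: 93e_S − e_Ke_S − 2e_S².
∂π/∂e_S = 93 − e_K − 4e_S = 0, so e_S = 23.25 − 0.25e_K.
At e_K = 5: e_S = 23.25 − 0.25·5 = 22.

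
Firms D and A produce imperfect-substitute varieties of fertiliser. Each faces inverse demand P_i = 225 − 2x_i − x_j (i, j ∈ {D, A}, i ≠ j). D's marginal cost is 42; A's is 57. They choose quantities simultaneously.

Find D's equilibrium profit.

2827.52

Firm D's profit: π = x_D(225 − 2x_D − x_A) − 42x_D.
∂π/∂x_D = 183 − 4x_D − x_A = 0 ⇒ x_D = 45.75 − 0.25x_A.
Similarly x_A = 42 − 0.25x_D.
Solving the two reaction functions simultaneously: (1 − (−0.25)(−0.25))x_D = 45.75 − 0.25·42, so 0.9375x_D = 35.25 and x_D = 37.6.
Then x_A = 42 − 0.25·37.6 = 32.6.
P_D = 225 − 2·37.6 − 32.6 = 117.2.
Profit = (117.2 − 42)·37.6 = 2827.52.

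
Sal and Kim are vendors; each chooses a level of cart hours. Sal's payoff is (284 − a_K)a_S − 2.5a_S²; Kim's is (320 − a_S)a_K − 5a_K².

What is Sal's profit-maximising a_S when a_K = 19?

Expanding Sal's payoff: 284a_S − a_Ka_S − 2.5a_S².
∂π/∂a_S = 284 − a_K − 5a_S = 0, so a_S = 56.8 − 0.2a_K.
At a_K = 19: a_S = 56.8 − 0.2·19 = 53.

53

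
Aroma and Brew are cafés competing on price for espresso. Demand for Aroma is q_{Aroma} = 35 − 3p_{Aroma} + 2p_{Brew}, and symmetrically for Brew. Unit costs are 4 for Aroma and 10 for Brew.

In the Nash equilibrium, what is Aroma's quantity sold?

26.625

Aroma's profit: π = (p_{Aroma} − 4)(35 − 3p_{Aroma} + 2p_{Brew}).
∂π/∂p_{Aroma} = 47 − 6p_{Aroma} + 2p_{Brew} = 0 ⇒ p_{Aroma} = 47/6 + (1/3)p_{Brew}.
Similarly p_{Brew} = 65/6 + (1/3)p_{Aroma}.
Substituting the second reaction function into the first: p_{Aroma} = 47/6 + (1/3)(65/6 + (1/3)p_{Aroma}), which gives (8/9)p_{Aroma} = 103/9 ⇒ p_{Aroma} = 12.875.
Then p_{Brew} = 65/6 + (1/3)·12.875 = 15.125.
q_{Aroma} = 35 − 3·12.875 + 2·15.125 = 26.625.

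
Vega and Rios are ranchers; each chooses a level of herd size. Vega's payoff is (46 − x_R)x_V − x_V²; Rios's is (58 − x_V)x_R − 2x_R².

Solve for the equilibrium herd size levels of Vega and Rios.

18, 10

Expanding Vega's payoff: 46x_V − x_Rx_V − x_V².
∂π/∂x_V = 46 − x_R − 2x_V = 0, so x_V = 23 − 0.5x_R.
Likewise for Rios: x_R = 14.5 − 0.25x_V.
Substituting the second reaction function into the first: x_V = 23 − 0.5(14.5 − 0.25x_V), which gives 0.875x_V = 15.75 ⇒ x_V = 18.
Then x_R = 14.5 − 0.25·18 = 10.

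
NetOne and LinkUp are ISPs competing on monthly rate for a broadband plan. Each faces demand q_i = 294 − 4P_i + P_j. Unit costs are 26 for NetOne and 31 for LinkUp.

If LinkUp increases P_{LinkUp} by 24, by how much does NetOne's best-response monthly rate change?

NetOne's profit: π = (P_{NetOne} − 26)(294 − 4P_{NetOne} + P_{LinkUp}).
∂π/∂P_{NetOne} = 398 − 8P_{NetOne} + P_{LinkUp} = 0 ⇒ P_{NetOne} = 49.75 + 0.125P_{LinkUp}.
The reaction-function slope is 0.125, so a 24-unit rise in P_{LinkUp} moves P_{NetOne} by 0.125 × 24 = 3. NetOne's best response rises — the actions are strategic complements.

3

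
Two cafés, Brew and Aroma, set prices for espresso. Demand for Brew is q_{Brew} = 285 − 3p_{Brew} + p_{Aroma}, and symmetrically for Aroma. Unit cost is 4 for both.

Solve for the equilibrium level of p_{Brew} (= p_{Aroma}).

59.4

Brew's profit: π = (p_{Brew} − 4)(285 − 3p_{Brew} + p_{Aroma}).
∂π/∂p_{Brew} = 297 − 6p_{Brew} + p_{Aroma} = 0 ⇒ p_{Brew} = 49.5 + (1/6)p_{Aroma}.
By symmetry p_{Aroma} = p_{Brew}; substituting into the reaction function, (5/6)p_{Brew} = 49.5 and p_{Brew} = 59.4.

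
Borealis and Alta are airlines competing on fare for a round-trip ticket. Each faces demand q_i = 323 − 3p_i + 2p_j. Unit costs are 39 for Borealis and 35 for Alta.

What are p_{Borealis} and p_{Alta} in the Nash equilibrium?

109.25, 107.75

Borealis's profit: π = (p_{Borealis} − 39)(323 − 3p_{Borealis} + 2p_{Alta}).
∂π/∂p_{Borealis} = 440 − 6p_{Borealis} + 2p_{Alta} = 0 ⇒ p_{Borealis} = 220/3 + (1/3)p_{Alta}.
Similarly p_{Alta} = 214/3 + (1/3)p_{Borealis}.
Substituting the second reaction function into the first: p_{Borealis} = 220/3 + (1/3)(214/3 + (1/3)p_{Borealis}), which gives (8/9)p_{Borealis} = 874/9 ⇒ p_{Borealis} = 109.25.
Then p_{Alta} = 214/3 + (1/3)·109.25 = 107.75.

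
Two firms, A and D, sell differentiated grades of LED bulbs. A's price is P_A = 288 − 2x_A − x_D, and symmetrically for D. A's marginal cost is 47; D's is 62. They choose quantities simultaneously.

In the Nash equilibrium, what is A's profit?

Firm A's profit: π = x_A(288 − 2x_A − x_D) − 47x_A.
∂π/∂x_A = 241 − 4x_A − x_D = 0 ⇒ x_A = 60.25 − 0.25x_D.
Similarly x_D = 56.5 − 0.25x_A.
Plugging x_D into A's best response: x_A = 60.25 − 0.25(56.5 − 0.25x_A) ⇒ 0.9375x_A = 46.125, so x_A = 49.2.
Then x_D = 56.5 − 0.25·49.2 = 44.2.
P_A = 288 − 2·49.2 − 44.2 = 145.4.
Profit = (145.4 − 47)·49.2 = 4841.28.

4841.28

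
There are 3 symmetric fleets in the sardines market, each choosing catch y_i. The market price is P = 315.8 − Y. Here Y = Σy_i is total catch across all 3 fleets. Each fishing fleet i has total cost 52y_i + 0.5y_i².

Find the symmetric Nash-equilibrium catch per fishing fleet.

52.76

A representative fishing fleet's profit is π_i = y_i(315.8 − Y) − 52y_i − 0.5y_i², with Y = y_i + Σ_{j≠i} y_j.
First-order condition: 263.8 − 3y_i − Σ_{j≠i} y_j = 0.
With identical fishing fleets, set every y_j = y: then 263.8 − 3y − 2y = 0, i.e. y = 263.8/5 = 52.76.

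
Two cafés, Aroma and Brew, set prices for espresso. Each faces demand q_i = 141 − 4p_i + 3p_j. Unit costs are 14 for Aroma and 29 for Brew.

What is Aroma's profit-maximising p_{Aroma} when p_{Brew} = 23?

33.25

Aroma's profit: π = (p_{Aroma} − 14)(141 − 4p_{Aroma} + 3p_{Brew}).
∂π/∂p_{Aroma} = 197 − 8p_{Aroma} + 3p_{Brew} = 0 ⇒ p_{Aroma} = 24.625 + 0.375p_{Brew}.
At p_{Brew} = 23: p_{Aroma} = 24.625 + 0.375·23 = 33.25.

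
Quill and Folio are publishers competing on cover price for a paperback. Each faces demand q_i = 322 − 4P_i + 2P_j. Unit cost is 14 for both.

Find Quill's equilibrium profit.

Quill's profit: π = (P_{Quill} − 14)(322 − 4P_{Quill} + 2P_{Folio}).
∂π/∂P_{Quill} = 378 − 8P_{Quill} + 2P_{Folio} = 0 ⇒ P_{Quill} = 47.25 + 0.25P_{Folio}.
The game is symmetric, so in equilibrium P_{Folio} = P_{Quill}: the reaction function gives 0.75P_{Quill} = 47.25, hence P_{Quill} = 63.
q_{Quill} = 322 − 4·63 + 2·63 = 196.
Profit = (63 − 14)·196 = 9604.

9604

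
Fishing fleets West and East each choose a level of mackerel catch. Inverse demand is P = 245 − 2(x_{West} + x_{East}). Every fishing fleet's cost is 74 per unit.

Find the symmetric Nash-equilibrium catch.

28.5

Fishing fleet West's profit: π = x_{West}(245 − 2(x_{West} + x_{East})) − 74x_{West}.
∂π/∂x_{West} = 171 − 4x_{West} − 2x_{East} = 0, so x_{West} = 42.75 − 0.5x_{East}.
The game is symmetric, so in equilibrium x_{East} = x_{West}: the reaction function gives 1.5x_{West} = 42.75, hence x_{West} = 28.5.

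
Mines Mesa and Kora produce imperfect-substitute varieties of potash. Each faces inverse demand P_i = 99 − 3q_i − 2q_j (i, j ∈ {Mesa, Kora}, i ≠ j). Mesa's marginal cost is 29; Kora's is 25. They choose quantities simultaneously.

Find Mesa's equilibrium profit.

Mine Mesa's profit: π = q_{Mesa}(99 − 3q_{Mesa} − 2q_{Kora}) − 29q_{Mesa}.
∂π/∂q_{Mesa} = 70 − 6q_{Mesa} − 2q_{Kora} = 0 ⇒ q_{Mesa} = 35/3 − (1/3)q_{Kora}.
Similarly q_{Kora} = 37/3 − (1/3)q_{Mesa}.
Substituting the second reaction function into the first: q_{Mesa} = 35/3 − (1/3)(37/3 − (1/3)q_{Mesa}), which gives (8/9)q_{Mesa} = 68/9 ⇒ q_{Mesa} = 8.5.
Then q_{Kora} = 37/3 − (1/3)·8.5 = 9.5.
P_{Mesa} = 99 − 3·8.5 − 2·9.5 = 54.5.
Profit = (54.5 − 29)·8.5 = 216.75.

216.75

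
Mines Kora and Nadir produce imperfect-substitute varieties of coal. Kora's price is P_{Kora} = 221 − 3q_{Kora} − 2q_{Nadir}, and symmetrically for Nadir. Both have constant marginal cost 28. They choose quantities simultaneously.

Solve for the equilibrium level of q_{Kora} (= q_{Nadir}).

24.125

Mine Kora's profit: π = q_{Kora}(221 − 3q_{Kora} − 2q_{Nadir}) − 28q_{Kora}.
∂π/∂q_{Kora} = 193 − 6q_{Kora} − 2q_{Nadir} = 0 ⇒ q_{Kora} = 193/6 − (1/3)q_{Nadir}.
Setting q_{Kora} = q_{Nadir} in the reaction function: q_{Kora} = 193/6 − (1/3)q_{Kora}, so q_{Kora} = (193/6) / (4/3) = 24.125.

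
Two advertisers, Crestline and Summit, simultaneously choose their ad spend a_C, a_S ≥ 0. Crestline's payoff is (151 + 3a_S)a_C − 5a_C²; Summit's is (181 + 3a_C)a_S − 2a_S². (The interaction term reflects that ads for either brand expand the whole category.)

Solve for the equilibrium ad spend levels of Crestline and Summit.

Expanding Crestline's payoff: 151a_C + 3a_Sa_C − 5a_C².
∂π/∂a_C = 151 + 3a_S − 10a_C = 0, so a_C = 15.1 + 0.3a_S.
Likewise for Summit: a_S = 45.25 + 0.75a_C.
Plugging a_S into Crestline's best response: a_C = 15.1 + 0.3(45.25 + 0.75a_C) ⇒ 0.775a_C = 28.675, so a_C = 37.
Then a_S = 45.25 + 0.75·37 = 73.

37, 73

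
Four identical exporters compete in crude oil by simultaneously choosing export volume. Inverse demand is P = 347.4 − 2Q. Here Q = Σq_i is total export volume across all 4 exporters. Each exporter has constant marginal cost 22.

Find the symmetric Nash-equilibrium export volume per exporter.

32.54

A representative exporter's profit is π_i = q_i(347.4 − 2Q) − 22q_i, with Q = q_i + Σ_{j≠i} q_j.
First-order condition: 325.4 − 4q_i − 2Σ_{j≠i} q_j = 0.
With identical exporters, set every q_j = q: then 325.4 − 4q − 6q = 0, i.e. q = 325.4/10 = 32.54.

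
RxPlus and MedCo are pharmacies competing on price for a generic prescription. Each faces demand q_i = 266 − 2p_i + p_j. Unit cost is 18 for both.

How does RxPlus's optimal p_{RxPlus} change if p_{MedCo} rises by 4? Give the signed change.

RxPlus's profit: π = (p_{RxPlus} − 18)(266 − 2p_{RxPlus} + p_{MedCo}).
∂π/∂p_{RxPlus} = 302 − 4p_{RxPlus} + p_{MedCo} = 0 ⇒ p_{RxPlus} = 75.5 + 0.25p_{MedCo}.
The reaction-function slope is 0.25, so a 4-unit rise in p_{MedCo} moves p_{RxPlus} by 0.25 × 4 = 1. RxPlus's best response rises — the actions are strategic complements.

1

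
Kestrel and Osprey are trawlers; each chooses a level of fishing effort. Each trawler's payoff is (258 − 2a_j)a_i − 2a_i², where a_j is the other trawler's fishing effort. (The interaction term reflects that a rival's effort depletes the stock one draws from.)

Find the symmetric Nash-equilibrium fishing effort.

43

Kestrel's payoff is (258 − 2a_O)a_K − 2a_K².
∂π/∂a_K = 258 − 2a_O − 4a_K = 0, so a_K = 64.5 − 0.5a_O.
Setting a_K = a_O in the reaction function: a_K = 64.5 − 0.5a_K, so a_K = 64.5 / 1.5 = 43.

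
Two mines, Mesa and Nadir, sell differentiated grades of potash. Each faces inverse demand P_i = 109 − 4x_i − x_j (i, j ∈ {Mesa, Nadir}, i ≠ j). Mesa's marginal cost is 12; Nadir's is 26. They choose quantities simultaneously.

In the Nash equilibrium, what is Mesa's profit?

Mine Mesa's profit: π = x_{Mesa}(109 − 4x_{Mesa} − x_{Nadir}) − 12x_{Mesa}.
∂π/∂x_{Mesa} = 97 − 8x_{Mesa} − x_{Nadir} = 0 ⇒ x_{Mesa} = 12.125 − 0.125x_{Nadir}.
Similarly x_{Nadir} = 10.375 − 0.125x_{Mesa}.
Substituting the second reaction function into the first: x_{Mesa} = 12.125 − 0.125(10.375 − 0.125x_{Mesa}), which gives (63/64)x_{Mesa} = 693/64 ⇒ x_{Mesa} = 11.
Then x_{Nadir} = 10.375 − 0.125·11 = 9.
P_{Mesa} = 109 − 4·11 − 9 = 56.
Profit = (56 − 12)·11 = 484.

484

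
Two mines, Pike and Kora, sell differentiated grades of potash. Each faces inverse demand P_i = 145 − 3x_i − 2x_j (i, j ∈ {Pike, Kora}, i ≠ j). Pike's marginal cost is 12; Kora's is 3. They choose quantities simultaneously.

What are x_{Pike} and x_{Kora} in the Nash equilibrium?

16.0625, 18.3125

Mine Pike's profit: π = x_{Pike}(145 − 3x_{Pike} − 2x_{Kora}) − 12x_{Pike}.
∂π/∂x_{Pike} = 133 − 6x_{Pike} − 2x_{Kora} = 0 ⇒ x_{Pike} = 133/6 − (1/3)x_{Kora}.
Similarly x_{Kora} = 71/3 − (1/3)x_{Pike}.
Solving the two reaction functions simultaneously: (1 − (−1/3)(−1/3))x_{Pike} = 133/6 − (1/3)·(71/3), so (8/9)x_{Pike} = 257/18 and x_{Pike} = 16.0625.
Then x_{Kora} = 71/3 − (1/3)·16.0625 = 18.3125.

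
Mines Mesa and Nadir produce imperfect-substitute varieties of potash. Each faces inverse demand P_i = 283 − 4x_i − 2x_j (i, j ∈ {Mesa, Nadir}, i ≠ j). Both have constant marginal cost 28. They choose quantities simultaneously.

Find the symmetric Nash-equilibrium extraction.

Mine Mesa's profit: π = x_{Mesa}(283 − 4x_{Mesa} − 2x_{Nadir}) − 28x_{Mesa}.
∂π/∂x_{Mesa} = 255 − 8x_{Mesa} − 2x_{Nadir} = 0 ⇒ x_{Mesa} = 31.875 − 0.25x_{Nadir}.
The game is symmetric, so in equilibrium x_{Nadir} = x_{Mesa}: the reaction function gives 1.25x_{Mesa} = 31.875, hence x_{Mesa} = 25.5.

25.5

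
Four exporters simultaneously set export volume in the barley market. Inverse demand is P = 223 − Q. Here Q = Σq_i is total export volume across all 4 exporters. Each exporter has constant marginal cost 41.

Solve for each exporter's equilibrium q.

A representative exporter's profit is π_i = q_i(223 − Q) − 41q_i, with Q = q_i + Σ_{j≠i} q_j.
First-order condition: 182 − 2q_i − Σ_{j≠i} q_j = 0.
With identical exporters, set every q_j = q: then 182 − 2q − 3q = 0, i.e. q = 182/5 = 36.4.

36.4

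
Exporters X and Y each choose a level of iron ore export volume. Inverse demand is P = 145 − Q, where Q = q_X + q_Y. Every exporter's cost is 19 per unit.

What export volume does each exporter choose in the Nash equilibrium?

Exporter X's profit: π = q_X(145 − (q_X + q_Y)) − 19q_X.
∂π/∂q_X = 126 − 2q_X − q_Y = 0, so q_X = 63 − 0.5q_Y.
Setting q_X = q_Y in the reaction function: q_X = 63 − 0.5q_X, so q_X = 63 / 1.5 = 42.

42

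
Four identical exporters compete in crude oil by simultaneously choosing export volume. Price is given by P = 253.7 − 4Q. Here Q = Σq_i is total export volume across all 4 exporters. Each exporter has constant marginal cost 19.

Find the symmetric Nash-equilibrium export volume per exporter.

11.735

A representative exporter's profit is π_i = q_i(253.7 − 4Q) − 19q_i, with Q = q_i + Σ_{j≠i} q_j.
First-order condition: 234.7 − 8q_i − 4Σ_{j≠i} q_j = 0.
In a symmetric equilibrium every exporter chooses the same q, so Σ_{j≠i} q_j = 3q. The condition becomes 234.7 − 20q = 0, giving q = 234.7/20 = 11.735.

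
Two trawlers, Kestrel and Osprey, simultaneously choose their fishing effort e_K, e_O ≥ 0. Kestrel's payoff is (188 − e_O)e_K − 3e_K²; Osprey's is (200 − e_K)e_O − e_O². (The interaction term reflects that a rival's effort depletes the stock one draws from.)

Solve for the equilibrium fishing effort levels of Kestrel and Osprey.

16, 92

Expanding Kestrel's payoff: 188e_K − e_Oe_K − 3e_K².
∂π/∂e_K = 188 − e_O − 6e_K = 0, so e_K = 94/3 − (1/6)e_O.
Likewise for Osprey: e_O = 100 − 0.5e_K.
Substituting the second reaction function into the first: e_K = 94/3 − (1/6)(100 − 0.5e_K), which gives (11/12)e_K = 44/3 ⇒ e_K = 16.
Then e_O = 100 − 0.5·16 = 92.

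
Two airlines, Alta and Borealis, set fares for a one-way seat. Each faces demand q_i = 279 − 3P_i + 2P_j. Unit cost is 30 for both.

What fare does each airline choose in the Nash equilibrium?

92.25

Alta's profit: π = (P_{Alta} − 30)(279 − 3P_{Alta} + 2P_{Borealis}).
∂π/∂P_{Alta} = 369 − 6P_{Alta} + 2P_{Borealis} = 0 ⇒ P_{Alta} = 61.5 + (1/3)P_{Borealis}.
Setting P_{Alta} = P_{Borealis} in the reaction function: P_{Alta} = 61.5 + (1/3)P_{Alta}, so P_{Alta} = 61.5 / (2/3) = 92.25.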